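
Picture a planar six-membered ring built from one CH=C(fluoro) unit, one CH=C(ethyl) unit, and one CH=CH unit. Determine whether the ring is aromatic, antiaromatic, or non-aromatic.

Every ring atom contributes a p orbital perpendicular to the ring (each doubly-bonded ring atom is sp² with one p-orbital electron), so the π system is cyclic and fully conjugated.
Tallying contributions gives 3 × 2 = 6 from the 3 double-bond units.
Since 6 = 4·1 + 2, the ring meets the 4n+2 criterion.

Aromatic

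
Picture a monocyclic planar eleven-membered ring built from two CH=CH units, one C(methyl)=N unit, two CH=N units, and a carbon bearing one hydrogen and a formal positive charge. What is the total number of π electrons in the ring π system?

10

Every ring atom contributes a p orbital perpendicular to the ring (each doubly-bonded ring atom is sp² with one p-orbital electron; each sp² =N– keeps its lone pair in-plane and puts one electron into the π system; the carbocation has an empty p orbital), so the π system is cyclic and fully conjugated.
Adding the contributions, 5 × 2 = 10 from the double-bond units + 0 from the CH(+) atom = 10.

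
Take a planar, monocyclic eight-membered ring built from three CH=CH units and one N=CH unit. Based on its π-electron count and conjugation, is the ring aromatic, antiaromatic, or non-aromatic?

Antiaromatic

All ring atoms are sp² and supply a p orbital to the ring (each doubly-bonded ring atom is sp² with one p-orbital electron; each sp² =N– keeps its lone pair in-plane and puts one electron into the π system); the conjugation is uninterrupted.
Adding the contributions, 4 × 2 = 8 from the 4 double-bond units.
8 = 4(2); a planar, fully conjugated 4n system is antiaromatic.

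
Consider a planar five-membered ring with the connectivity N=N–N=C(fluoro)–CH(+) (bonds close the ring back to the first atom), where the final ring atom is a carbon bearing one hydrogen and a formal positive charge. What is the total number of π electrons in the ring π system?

4

All ring atoms are sp² and supply a p orbital to the ring (every atom in a ring double bond is sp² and brings one electron to the p orbital; each sp² =N– keeps its lone pair in-plane and puts one electron into the π system; the carbocation has an empty p orbital); the conjugation is uninterrupted.
Adding the contributions, 2 × 2 = 4 from the double-bond units + 0 from the CH(+) atom = 4.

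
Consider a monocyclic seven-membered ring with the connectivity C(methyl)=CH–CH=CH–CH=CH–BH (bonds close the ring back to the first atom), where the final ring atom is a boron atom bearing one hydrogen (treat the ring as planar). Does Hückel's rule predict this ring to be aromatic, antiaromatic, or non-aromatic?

Aromatic

Every ring atom contributes a p orbital perpendicular to the ring (every atom in a ring double bond is sp² and brings one electron to the p orbital; the boron has an empty p orbital), so the π system is cyclic and fully conjugated.
π-electron count: 3 × 2 = 6 from the double-bond units + 0 from the BH atom = 6.
That gives a 4n+2 count (6, n = 1).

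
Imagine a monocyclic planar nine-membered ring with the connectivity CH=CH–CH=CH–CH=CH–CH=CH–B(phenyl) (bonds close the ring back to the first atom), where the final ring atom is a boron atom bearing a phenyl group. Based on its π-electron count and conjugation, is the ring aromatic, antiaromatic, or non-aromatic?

Antiaromatic

Check conjugation: every atom in a ring double bond is sp² and brings one electron to the p orbital; the boron has an empty p orbital — every position has a p orbital, so the cyclic π system is continuous.
Adding the contributions, 4 × 2 = 8 from the double-bond units + 0 from the B(phenyl) atom = 8.
8 = 4(2); a planar, fully conjugated 4n system is antiaromatic.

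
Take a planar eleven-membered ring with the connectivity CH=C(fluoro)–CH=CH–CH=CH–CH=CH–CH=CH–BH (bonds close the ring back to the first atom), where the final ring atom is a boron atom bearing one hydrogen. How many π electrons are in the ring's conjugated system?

10

All ring atoms are sp² and supply a p orbital to the ring (the double-bond atoms are sp², each contributing one p electron; the boron has an empty p orbital); the conjugation is uninterrupted.
Counting π electrons: 5 × 2 = 10 from the double-bond units + 0 from the BH atom = 10.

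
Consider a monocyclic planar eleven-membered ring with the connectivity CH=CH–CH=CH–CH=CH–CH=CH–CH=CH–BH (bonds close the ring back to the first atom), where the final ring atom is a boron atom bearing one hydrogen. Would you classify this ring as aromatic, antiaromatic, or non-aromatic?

Check conjugation: each doubly-bonded ring atom is sp² with one p-orbital electron; the boron has an empty p orbital — every position has a p orbital, so the cyclic π system is continuous.
Tallying contributions gives 5 × 2 = 10 from the double-bond units + 0 from the BH atom = 10.
Since 10 = 4·2 + 2, the ring meets the 4n+2 criterion.

Aromatic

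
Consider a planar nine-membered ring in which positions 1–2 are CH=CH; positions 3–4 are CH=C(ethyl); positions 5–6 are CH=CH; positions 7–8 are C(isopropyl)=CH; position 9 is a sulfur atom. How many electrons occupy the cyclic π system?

10

All ring atoms are sp² and supply a p orbital to the ring (the double-bond atoms are sp², each contributing one p electron; the sulfur donates one lone pair from its p orbital); the conjugation is uninterrupted.
Adding the contributions, 4 × 2 = 8 from the double-bond units + 2 from the S atom = 10.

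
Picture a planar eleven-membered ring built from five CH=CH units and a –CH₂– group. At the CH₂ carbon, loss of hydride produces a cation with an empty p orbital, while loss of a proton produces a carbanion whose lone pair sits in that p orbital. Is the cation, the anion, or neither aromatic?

Both ions have a continuous loop of p orbitals — each ring atom is sp².
Cation: 5 × 2 + 0 = 10 π electrons → 4(2)+2, aromatic.
Anion: 5 × 2 + 2 = 12 π electrons → 4(3), antiaromatic.

The cation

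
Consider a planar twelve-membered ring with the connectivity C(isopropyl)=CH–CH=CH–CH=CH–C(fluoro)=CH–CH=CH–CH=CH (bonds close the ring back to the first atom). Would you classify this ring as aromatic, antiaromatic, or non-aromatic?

All ring atoms are sp² and supply a p orbital to the ring (every atom in a ring double bond is sp² and brings one electron to the p orbital); the conjugation is uninterrupted.
π-electron count: 6 × 2 = 12 from the 6 double-bond units.
With 12 = 4·3 π electrons, Hückel's rule classifies the planar ring as antiaromatic.

Antiaromatic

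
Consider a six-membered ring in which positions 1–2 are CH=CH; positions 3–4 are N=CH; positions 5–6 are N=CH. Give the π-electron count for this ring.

Check conjugation: every atom in a ring double bond is sp² and brings one electron to the p orbital; each =N– nitrogen is pyridine-type (lone pair in the sp² plane, one electron in the p orbital) — every position has a p orbital, so the cyclic π system is continuous.
Adding the contributions, 3 × 2 = 6 from the 3 double-bond units.

6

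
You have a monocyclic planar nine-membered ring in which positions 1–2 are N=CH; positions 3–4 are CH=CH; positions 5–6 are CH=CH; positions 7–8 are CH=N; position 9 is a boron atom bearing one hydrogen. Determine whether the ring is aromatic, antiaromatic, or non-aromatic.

All ring atoms are sp² and supply a p orbital to the ring (every atom in a ring double bond is sp² and brings one electron to the p orbital; the doubly-bonded nitrogens are pyridine-type — their lone pairs lie in the ring plane, leaving one electron in the p orbital; the boron has an empty p orbital); the conjugation is uninterrupted.
Counting π electrons: 4 × 2 = 8 from the double-bond units + 0 from the BH atom = 8.
8 = 4(2); a planar, fully conjugated 4n system is antiaromatic.

Antiaromatic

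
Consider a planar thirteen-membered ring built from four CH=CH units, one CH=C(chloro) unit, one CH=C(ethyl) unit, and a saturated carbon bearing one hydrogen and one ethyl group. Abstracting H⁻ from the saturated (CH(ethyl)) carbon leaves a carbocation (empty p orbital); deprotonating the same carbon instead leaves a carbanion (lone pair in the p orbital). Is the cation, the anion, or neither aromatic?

The anion

In either ion the ring is fully conjugated: every atom, including the new sp² carbon, supplies a p orbital.
Cation: 6 × 2 + 0 = 12 π electrons → 4(3), antiaromatic.
Anion: 6 × 2 + 2 = 14 π electrons → 4(3)+2, aromatic.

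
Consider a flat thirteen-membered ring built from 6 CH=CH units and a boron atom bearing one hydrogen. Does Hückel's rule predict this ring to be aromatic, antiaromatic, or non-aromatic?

Every ring atom contributes a p orbital perpendicular to the ring (each doubly-bonded ring atom is sp² with one p-orbital electron; the boron has an empty p orbital), so the π system is cyclic and fully conjugated.
Adding the contributions, 6 × 2 = 12 from the double-bond units + 0 from the BH atom = 12.
12 = 4(3); a planar, fully conjugated 4n system is antiaromatic.

Antiaromatic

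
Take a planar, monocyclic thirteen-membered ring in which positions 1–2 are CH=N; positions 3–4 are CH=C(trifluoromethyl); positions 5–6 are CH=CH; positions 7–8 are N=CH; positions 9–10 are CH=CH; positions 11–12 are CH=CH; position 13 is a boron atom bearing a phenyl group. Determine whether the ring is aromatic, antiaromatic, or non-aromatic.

Antiaromatic

Check conjugation: each doubly-bonded ring atom is sp² with one p-orbital electron; the doubly-bonded nitrogens are pyridine-type — their lone pairs lie in the ring plane, leaving one electron in the p orbital; the boron has an empty p orbital — every position has a p orbital, so the cyclic π system is continuous.
Adding the contributions, 6 × 2 = 12 from the double-bond units + 0 from the B(phenyl) atom = 12.
With 12 = 4·3 π electrons, Hückel's rule classifies the planar ring as antiaromatic.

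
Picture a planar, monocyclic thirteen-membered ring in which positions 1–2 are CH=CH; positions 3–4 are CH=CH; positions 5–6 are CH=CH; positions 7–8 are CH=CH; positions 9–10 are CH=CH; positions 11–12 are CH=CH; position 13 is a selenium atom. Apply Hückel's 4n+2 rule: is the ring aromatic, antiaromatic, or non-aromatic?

All ring atoms are sp² and supply a p orbital to the ring (the double-bond atoms are sp², each contributing one p electron; the selenium donates one lone pair from its p orbital); the conjugation is uninterrupted.
Tallying contributions gives 6 × 2 = 12 from the double-bond units + 2 from the Se atom = 14.
That gives a 4n+2 count (14, n = 3).

Aromatic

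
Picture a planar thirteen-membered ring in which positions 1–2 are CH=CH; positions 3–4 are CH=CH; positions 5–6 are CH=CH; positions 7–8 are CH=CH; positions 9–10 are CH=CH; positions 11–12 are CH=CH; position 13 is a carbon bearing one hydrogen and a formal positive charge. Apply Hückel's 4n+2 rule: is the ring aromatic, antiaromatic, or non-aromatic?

Antiaromatic

The p orbitals form a continuous loop: every atom in a ring double bond is sp² and brings one electron to the p orbital; the carbocation has an empty p orbital. The ring is fully conjugated.
Counting π electrons: 6 × 2 = 12 from the double-bond units + 0 from the CH(+) atom = 12.
A 4n π count (12, n = 3) in a planar conjugated ring means antiaromatic.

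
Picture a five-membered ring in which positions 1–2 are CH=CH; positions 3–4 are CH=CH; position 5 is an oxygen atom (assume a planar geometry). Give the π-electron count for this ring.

6

Check conjugation: each doubly-bonded ring atom is sp² with one p-orbital electron; the oxygen donates one lone pair from its p orbital — every position has a p orbital, so the cyclic π system is continuous.
π-electron count: 2 × 2 = 4 from the double-bond units + 2 from the O atom = 6.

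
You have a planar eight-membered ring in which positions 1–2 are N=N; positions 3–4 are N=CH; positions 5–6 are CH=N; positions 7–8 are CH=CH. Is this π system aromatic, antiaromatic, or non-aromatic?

The p orbitals form a continuous loop: the double-bond atoms are sp², each contributing one p electron; each sp² =N– keeps its lone pair in-plane and puts one electron into the π system. The ring is fully conjugated.
Counting π electrons: 4 × 2 = 8 from the 4 double-bond units.
With 8 = 4·2 π electrons, Hückel's rule classifies the planar ring as antiaromatic.

Antiaromatic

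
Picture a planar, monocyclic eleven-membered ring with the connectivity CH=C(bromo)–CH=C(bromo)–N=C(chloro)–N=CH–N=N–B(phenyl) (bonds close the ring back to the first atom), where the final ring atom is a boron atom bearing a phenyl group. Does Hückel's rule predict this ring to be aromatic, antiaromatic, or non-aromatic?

Aromatic

All ring atoms are sp² and supply a p orbital to the ring (every atom in a ring double bond is sp² and brings one electron to the p orbital; the doubly-bonded nitrogens are pyridine-type — their lone pairs lie in the ring plane, leaving one electron in the p orbital; the boron has an empty p orbital); the conjugation is uninterrupted.
Tallying contributions gives 5 × 2 = 10 from the double-bond units + 0 from the B(phenyl) atom = 10.
10 = 4(2) + 2, which satisfies Hückel's 4n+2 rule.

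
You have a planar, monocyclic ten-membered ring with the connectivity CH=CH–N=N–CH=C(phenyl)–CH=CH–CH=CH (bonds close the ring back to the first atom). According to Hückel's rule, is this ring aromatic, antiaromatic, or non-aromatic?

Every ring atom contributes a p orbital perpendicular to the ring (every atom in a ring double bond is sp² and brings one electron to the p orbital; each sp² =N– keeps its lone pair in-plane and puts one electron into the π system), so the π system is cyclic and fully conjugated.
Tallying contributions gives 5 × 2 = 10 from the 5 double-bond units.
With 10 π electrons (n = 2), the Hückel 4n+2 condition holds.

Aromatic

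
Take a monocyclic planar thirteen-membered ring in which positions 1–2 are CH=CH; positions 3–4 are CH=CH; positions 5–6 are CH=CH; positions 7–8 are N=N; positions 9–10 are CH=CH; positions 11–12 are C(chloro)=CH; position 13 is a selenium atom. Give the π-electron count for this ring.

14

Every ring atom contributes a p orbital perpendicular to the ring (the double-bond atoms are sp², each contributing one p electron; each sp² =N– keeps its lone pair in-plane and puts one electron into the π system; the selenium donates one lone pair from its p orbital), so the π system is cyclic and fully conjugated.
π-electron count: 6 × 2 = 12 from the double-bond units + 2 from the Se atom = 14.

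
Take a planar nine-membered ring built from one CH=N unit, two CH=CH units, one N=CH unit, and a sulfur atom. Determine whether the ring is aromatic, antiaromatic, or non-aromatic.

Every ring atom contributes a p orbital perpendicular to the ring (every atom in a ring double bond is sp² and brings one electron to the p orbital; each =N– nitrogen is pyridine-type (lone pair in the sp² plane, one electron in the p orbital); the sulfur donates one lone pair from its p orbital), so the π system is cyclic and fully conjugated.
Counting π electrons: 4 × 2 = 8 from the double-bond units + 2 from the S atom = 10.
With 10 π electrons (n = 2), the Hückel 4n+2 condition holds.

Aromatic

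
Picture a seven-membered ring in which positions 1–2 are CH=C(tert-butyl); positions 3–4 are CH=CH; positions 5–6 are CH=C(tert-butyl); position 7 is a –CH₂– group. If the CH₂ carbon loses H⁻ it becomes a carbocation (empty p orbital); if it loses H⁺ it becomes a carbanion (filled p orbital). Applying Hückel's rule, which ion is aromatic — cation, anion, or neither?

The cation

Both ions have a continuous loop of p orbitals — each ring atom is sp².
Cation: 3 × 2 + 0 = 6 π electrons → 4(1)+2, aromatic.
Anion: 3 × 2 + 2 = 8 π electrons → 4(2), antiaromatic.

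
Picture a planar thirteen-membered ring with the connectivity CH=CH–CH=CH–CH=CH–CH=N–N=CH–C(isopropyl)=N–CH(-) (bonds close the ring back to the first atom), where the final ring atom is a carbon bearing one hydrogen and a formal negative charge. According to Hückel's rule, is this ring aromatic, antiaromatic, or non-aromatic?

Aromatic

The p orbitals form a continuous loop: each doubly-bonded ring atom is sp² with one p-orbital electron; each =N– nitrogen is pyridine-type (lone pair in the sp² plane, one electron in the p orbital); the carbanion's lone pair occupies the p orbital. The ring is fully conjugated.
π-electron count: 6 × 2 = 12 from the double-bond units + 2 from the CH(-) atom = 14.
Since 14 = 4·3 + 2, the ring meets the 4n+2 criterion.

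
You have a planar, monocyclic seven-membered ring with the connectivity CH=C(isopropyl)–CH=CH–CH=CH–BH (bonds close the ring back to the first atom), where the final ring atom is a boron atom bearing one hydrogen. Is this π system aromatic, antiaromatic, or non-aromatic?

Every ring atom contributes a p orbital perpendicular to the ring (the double-bond atoms are sp², each contributing one p electron; the boron has an empty p orbital), so the π system is cyclic and fully conjugated.
Tallying contributions gives 3 × 2 = 6 from the double-bond units + 0 from the BH atom = 6.
With 6 π electrons (n = 1), the Hückel 4n+2 condition holds.

Aromatic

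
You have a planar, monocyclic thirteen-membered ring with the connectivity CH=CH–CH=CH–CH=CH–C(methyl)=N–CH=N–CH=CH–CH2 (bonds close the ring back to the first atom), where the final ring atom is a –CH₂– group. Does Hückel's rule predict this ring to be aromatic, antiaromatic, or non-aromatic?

Non-aromatic

The CH2 position has four σ bonds — the tetrahedral CH₂ carbon is sp³ and has no p orbital in the ring π system — so the cyclic conjugation is interrupted.
A ring that is not fully conjugated cannot be aromatic or antiaromatic regardless of its π-electron count.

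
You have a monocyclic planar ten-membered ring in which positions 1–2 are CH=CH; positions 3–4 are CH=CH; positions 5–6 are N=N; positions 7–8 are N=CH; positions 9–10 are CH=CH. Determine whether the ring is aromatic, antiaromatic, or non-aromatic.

Aromatic

All ring atoms are sp² and supply a p orbital to the ring (every atom in a ring double bond is sp² and brings one electron to the p orbital; each =N– nitrogen is pyridine-type (lone pair in the sp² plane, one electron in the p orbital)); the conjugation is uninterrupted.
Counting π electrons: 5 × 2 = 10 from the 5 double-bond units.
10 = 4(2) + 2, which satisfies Hückel's 4n+2 rule.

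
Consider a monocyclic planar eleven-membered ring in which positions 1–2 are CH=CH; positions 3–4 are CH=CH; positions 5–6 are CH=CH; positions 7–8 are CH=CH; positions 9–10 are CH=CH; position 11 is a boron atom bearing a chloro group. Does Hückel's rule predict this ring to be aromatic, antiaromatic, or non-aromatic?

Check conjugation: the double-bond atoms are sp², each contributing one p electron; the boron has an empty p orbital — every position has a p orbital, so the cyclic π system is continuous.
Adding the contributions, 5 × 2 = 10 from the double-bond units + 0 from the B(chloro) atom = 10.
That gives a 4n+2 count (10, n = 2).

Aromatic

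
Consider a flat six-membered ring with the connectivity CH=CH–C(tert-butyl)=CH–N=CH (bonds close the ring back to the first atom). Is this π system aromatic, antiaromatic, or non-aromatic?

Aromatic

Check conjugation: each doubly-bonded ring atom is sp² with one p-orbital electron; each =N– nitrogen is pyridine-type (lone pair in the sp² plane, one electron in the p orbital) — every position has a p orbital, so the cyclic π system is continuous.
Tallying contributions gives 3 × 2 = 6 from the 3 double-bond units.
With 6 π electrons (n = 1), the Hückel 4n+2 condition holds.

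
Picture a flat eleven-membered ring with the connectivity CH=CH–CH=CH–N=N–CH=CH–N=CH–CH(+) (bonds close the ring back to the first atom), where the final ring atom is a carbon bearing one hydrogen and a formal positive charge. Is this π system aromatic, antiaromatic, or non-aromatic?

Aromatic

Check conjugation: each doubly-bonded ring atom is sp² with one p-orbital electron; the doubly-bonded nitrogens are pyridine-type — their lone pairs lie in the ring plane, leaving one electron in the p orbital; the carbocation has an empty p orbital — every position has a p orbital, so the cyclic π system is continuous.
Counting π electrons: 5 × 2 = 10 from the double-bond units + 0 from the CH(+) atom = 10.
With 10 π electrons (n = 2), the Hückel 4n+2 condition holds.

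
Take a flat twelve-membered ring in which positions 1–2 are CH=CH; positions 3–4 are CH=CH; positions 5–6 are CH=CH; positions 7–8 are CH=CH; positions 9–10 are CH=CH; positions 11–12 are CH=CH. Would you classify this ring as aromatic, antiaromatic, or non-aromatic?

Antiaromatic

Check conjugation: every atom in a ring double bond is sp² and brings one electron to the p orbital — every position has a p orbital, so the cyclic π system is continuous.
Tallying contributions gives 6 × 2 = 12 from the 6 double-bond units.
With 12 = 4·3 π electrons, Hückel's rule classifies the planar ring as antiaromatic.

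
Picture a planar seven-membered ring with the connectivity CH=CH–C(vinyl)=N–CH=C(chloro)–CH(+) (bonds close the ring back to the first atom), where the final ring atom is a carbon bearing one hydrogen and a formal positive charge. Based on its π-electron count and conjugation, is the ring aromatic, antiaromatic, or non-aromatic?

Check conjugation: every atom in a ring double bond is sp² and brings one electron to the p orbital; the doubly-bonded nitrogens are pyridine-type — their lone pairs lie in the ring plane, leaving one electron in the p orbital; the carbocation has an empty p orbital — every position has a p orbital, so the cyclic π system is continuous.
Counting π electrons: 3 × 2 = 6 from the double-bond units + 0 from the CH(+) atom = 6.
With 6 π electrons (n = 1), the Hückel 4n+2 condition holds.

Aromatic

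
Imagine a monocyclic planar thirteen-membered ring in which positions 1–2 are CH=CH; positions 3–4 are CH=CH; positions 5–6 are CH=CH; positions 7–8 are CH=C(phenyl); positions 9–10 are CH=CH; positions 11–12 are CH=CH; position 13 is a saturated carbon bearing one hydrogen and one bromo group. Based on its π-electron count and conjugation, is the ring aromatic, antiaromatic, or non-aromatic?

At the CH(bromo) position, that saturated carbon is sp³ and has no p orbital in the ring π system; the ring's p-orbital overlap is broken there.
Hückel's rule only applies to fully conjugated rings, so this one is simply non-aromatic.

Non-aromatic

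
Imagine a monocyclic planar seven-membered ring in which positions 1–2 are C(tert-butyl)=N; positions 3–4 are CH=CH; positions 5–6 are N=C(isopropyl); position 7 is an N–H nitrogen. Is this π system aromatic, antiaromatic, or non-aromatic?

Antiaromatic

Check conjugation: the double-bond atoms are sp², each contributing one p electron; each =N– nitrogen is pyridine-type (lone pair in the sp² plane, one electron in the p orbital); the pyrrole-type nitrogen donates its lone pair from the p orbital — every position has a p orbital, so the cyclic π system is continuous.
Counting π electrons: 3 × 2 = 6 from the double-bond units + 2 from the NH atom = 8.
With 8 = 4·2 π electrons, Hückel's rule classifies the planar ring as antiaromatic.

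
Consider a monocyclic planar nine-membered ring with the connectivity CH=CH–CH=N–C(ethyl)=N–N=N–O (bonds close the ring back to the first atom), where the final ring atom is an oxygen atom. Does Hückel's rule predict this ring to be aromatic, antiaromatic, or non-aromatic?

The p orbitals form a continuous loop: each doubly-bonded ring atom is sp² with one p-orbital electron; the doubly-bonded nitrogens are pyridine-type — their lone pairs lie in the ring plane, leaving one electron in the p orbital; the oxygen donates one lone pair from its p orbital. The ring is fully conjugated.
Tallying contributions gives 4 × 2 = 8 from the double-bond units + 2 from the O atom = 10.
Since 10 = 4·2 + 2, the ring meets the 4n+2 criterion.

Aromatic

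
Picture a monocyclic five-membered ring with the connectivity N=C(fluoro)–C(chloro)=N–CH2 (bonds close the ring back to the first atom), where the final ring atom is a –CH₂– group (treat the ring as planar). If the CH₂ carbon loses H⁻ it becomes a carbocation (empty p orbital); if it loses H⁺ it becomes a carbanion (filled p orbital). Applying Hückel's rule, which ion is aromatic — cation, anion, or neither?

The anion

In both ions every ring atom is sp² and contributes a p orbital, so both rings are fully conjugated.
Cation: 2 × 2 + 0 = 4 π electrons → 4(1), antiaromatic.
Anion: 2 × 2 + 2 = 6 π electrons → 4(1)+2, aromatic.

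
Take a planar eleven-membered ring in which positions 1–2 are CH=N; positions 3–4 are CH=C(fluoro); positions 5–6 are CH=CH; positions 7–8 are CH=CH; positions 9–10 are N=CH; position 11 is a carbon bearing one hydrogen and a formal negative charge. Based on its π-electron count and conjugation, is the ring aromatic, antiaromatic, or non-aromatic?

All ring atoms are sp² and supply a p orbital to the ring (each doubly-bonded ring atom is sp² with one p-orbital electron; the doubly-bonded nitrogens are pyridine-type — their lone pairs lie in the ring plane, leaving one electron in the p orbital; the carbanion's lone pair occupies the p orbital); the conjugation is uninterrupted.
Adding the contributions, 5 × 2 = 10 from the double-bond units + 2 from the CH(-) atom = 12.
12 is a 4n count (n = 3), so the planar conjugated ring is antiaromatic.

Antiaromatic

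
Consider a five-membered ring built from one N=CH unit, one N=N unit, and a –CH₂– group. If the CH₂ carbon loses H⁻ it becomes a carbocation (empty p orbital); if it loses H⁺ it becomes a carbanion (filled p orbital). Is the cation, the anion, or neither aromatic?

The anion

In either ion the ring is fully conjugated: every atom, including the new sp² carbon, supplies a p orbital.
Cation: 2 × 2 + 0 = 4 π electrons → 4(1), antiaromatic.
Anion: 2 × 2 + 2 = 6 π electrons → 4(1)+2, aromatic.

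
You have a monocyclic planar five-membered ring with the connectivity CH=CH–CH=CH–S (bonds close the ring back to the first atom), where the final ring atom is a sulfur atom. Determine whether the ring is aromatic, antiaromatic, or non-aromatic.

All ring atoms are sp² and supply a p orbital to the ring (every atom in a ring double bond is sp² and brings one electron to the p orbital; the sulfur donates one lone pair from its p orbital); the conjugation is uninterrupted.
Adding the contributions, 2 × 2 = 4 from the double-bond units + 2 from the S atom = 6.
6 = 4(1) + 2, which satisfies Hückel's 4n+2 rule.
(This ring is thiophene.)

Aromatic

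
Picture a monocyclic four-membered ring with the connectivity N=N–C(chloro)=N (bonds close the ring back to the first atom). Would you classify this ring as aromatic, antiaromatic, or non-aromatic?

Antiaromatic

The p orbitals form a continuous loop: the double-bond atoms are sp², each contributing one p electron; each =N– nitrogen is pyridine-type (lone pair in the sp² plane, one electron in the p orbital). The ring is fully conjugated.
Adding the contributions, 2 × 2 = 4 from the 2 double-bond units.
4 is a 4n count (n = 1), so the planar conjugated ring is antiaromatic.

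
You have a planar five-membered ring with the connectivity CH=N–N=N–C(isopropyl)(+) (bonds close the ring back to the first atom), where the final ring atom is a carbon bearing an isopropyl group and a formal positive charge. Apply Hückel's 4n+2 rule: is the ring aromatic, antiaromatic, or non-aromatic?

Antiaromatic

Check conjugation: each doubly-bonded ring atom is sp² with one p-orbital electron; each =N– nitrogen is pyridine-type (lone pair in the sp² plane, one electron in the p orbital); the carbocation has an empty p orbital — every position has a p orbital, so the cyclic π system is continuous.
π-electron count: 2 × 2 = 4 from the double-bond units + 0 from the C(isopropyl)(+) atom = 4.
4 is a 4n count (n = 1), so the planar conjugated ring is antiaromatic.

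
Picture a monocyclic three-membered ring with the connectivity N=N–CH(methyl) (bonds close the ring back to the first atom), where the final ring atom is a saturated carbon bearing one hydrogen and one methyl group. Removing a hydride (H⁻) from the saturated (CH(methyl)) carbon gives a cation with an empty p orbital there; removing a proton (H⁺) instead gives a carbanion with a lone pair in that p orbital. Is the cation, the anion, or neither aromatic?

In both ions every ring atom is sp² and contributes a p orbital, so both rings are fully conjugated.
Cation: 1 × 2 + 0 = 2 π electrons → 4(0)+2, aromatic.
Anion: 1 × 2 + 2 = 4 π electrons → 4(1), antiaromatic.

The cation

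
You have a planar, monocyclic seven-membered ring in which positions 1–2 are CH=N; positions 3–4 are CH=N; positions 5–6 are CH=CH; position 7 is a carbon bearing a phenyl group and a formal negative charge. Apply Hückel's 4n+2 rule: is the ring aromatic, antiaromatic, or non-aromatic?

Antiaromatic

All ring atoms are sp² and supply a p orbital to the ring (every atom in a ring double bond is sp² and brings one electron to the p orbital; each =N– nitrogen is pyridine-type (lone pair in the sp² plane, one electron in the p orbital); the carbanion's lone pair occupies the p orbital); the conjugation is uninterrupted.
Counting π electrons: 3 × 2 = 6 from the double-bond units + 2 from the C(phenyl)(-) atom = 8.
8 = 4(2); a planar, fully conjugated 4n system is antiaromatic.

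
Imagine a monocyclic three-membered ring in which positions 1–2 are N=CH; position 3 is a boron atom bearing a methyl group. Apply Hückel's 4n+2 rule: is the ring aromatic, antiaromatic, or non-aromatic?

Aromatic

The p orbitals form a continuous loop: the double-bond atoms are sp², each contributing one p electron; each =N– nitrogen is pyridine-type (lone pair in the sp² plane, one electron in the p orbital); the boron has an empty p orbital. The ring is fully conjugated.
Counting π electrons: 1 × 2 = 2 from the double-bond unit + 0 from the B(methyl) atom = 2.
That gives a 4n+2 count (2, n = 0).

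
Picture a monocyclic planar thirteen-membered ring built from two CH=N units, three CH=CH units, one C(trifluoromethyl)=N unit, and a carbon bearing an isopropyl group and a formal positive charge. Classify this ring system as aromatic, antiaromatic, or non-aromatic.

Antiaromatic

The p orbitals form a continuous loop: every atom in a ring double bond is sp² and brings one electron to the p orbital; each sp² =N– keeps its lone pair in-plane and puts one electron into the π system; the carbocation has an empty p orbital. The ring is fully conjugated.
Adding the contributions, 6 × 2 = 12 from the double-bond units + 0 from the C(isopropyl)(+) atom = 12.
12 = 4(3); a planar, fully conjugated 4n system is antiaromatic.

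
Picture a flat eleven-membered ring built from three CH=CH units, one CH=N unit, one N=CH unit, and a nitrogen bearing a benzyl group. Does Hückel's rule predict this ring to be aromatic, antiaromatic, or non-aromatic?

Every ring atom contributes a p orbital perpendicular to the ring (the double-bond atoms are sp², each contributing one p electron; each sp² =N– keeps its lone pair in-plane and puts one electron into the π system; the pyrrole-type nitrogen donates its lone pair from the p orbital), so the π system is cyclic and fully conjugated.
Tallying contributions gives 5 × 2 = 10 from the double-bond units + 2 from the N(benzyl) atom = 12.
A 4n π count (12, n = 3) in a planar conjugated ring means antiaromatic.

Antiaromatic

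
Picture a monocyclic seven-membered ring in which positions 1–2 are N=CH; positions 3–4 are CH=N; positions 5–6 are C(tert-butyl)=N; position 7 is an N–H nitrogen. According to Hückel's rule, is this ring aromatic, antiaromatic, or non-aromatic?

Antiaromatic

Check conjugation: every atom in a ring double bond is sp² and brings one electron to the p orbital; each sp² =N– keeps its lone pair in-plane and puts one electron into the π system; the pyrrole-type nitrogen donates its lone pair from the p orbital — every position has a p orbital, so the cyclic π system is continuous.
Adding the contributions, 3 × 2 = 6 from the double-bond units + 2 from the NH atom = 8.
A 4n π count (8, n = 2) in a planar conjugated ring means antiaromatic.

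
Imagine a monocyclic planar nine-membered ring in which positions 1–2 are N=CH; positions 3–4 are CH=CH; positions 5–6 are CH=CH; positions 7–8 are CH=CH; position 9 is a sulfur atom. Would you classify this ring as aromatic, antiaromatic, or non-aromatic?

Aromatic

Check conjugation: every atom in a ring double bond is sp² and brings one electron to the p orbital; each =N– nitrogen is pyridine-type (lone pair in the sp² plane, one electron in the p orbital); the sulfur donates one lone pair from its p orbital — every position has a p orbital, so the cyclic π system is continuous.
Tallying contributions gives 4 × 2 = 8 from the double-bond units + 2 from the S atom = 10.
Since 10 = 4·2 + 2, the ring meets the 4n+2 criterion.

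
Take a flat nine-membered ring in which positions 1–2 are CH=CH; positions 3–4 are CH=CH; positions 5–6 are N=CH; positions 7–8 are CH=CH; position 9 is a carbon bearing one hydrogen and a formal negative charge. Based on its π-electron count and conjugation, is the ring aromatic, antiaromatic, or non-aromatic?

The p orbitals form a continuous loop: the double-bond atoms are sp², each contributing one p electron; the doubly-bonded nitrogens are pyridine-type — their lone pairs lie in the ring plane, leaving one electron in the p orbital; the carbanion's lone pair occupies the p orbital. The ring is fully conjugated.
π-electron count: 4 × 2 = 8 from the double-bond units + 2 from the CH(-) atom = 10.
10 = 4(2) + 2, which satisfies Hückel's 4n+2 rule.

Aromatic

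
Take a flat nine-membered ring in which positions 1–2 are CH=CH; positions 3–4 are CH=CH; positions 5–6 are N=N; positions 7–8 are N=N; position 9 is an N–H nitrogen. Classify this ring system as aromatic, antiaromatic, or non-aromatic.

Every ring atom contributes a p orbital perpendicular to the ring (each doubly-bonded ring atom is sp² with one p-orbital electron; each =N– nitrogen is pyridine-type (lone pair in the sp² plane, one electron in the p orbital); the pyrrole-type nitrogen donates its lone pair from the p orbital), so the π system is cyclic and fully conjugated.
π-electron count: 4 × 2 = 8 from the double-bond units + 2 from the NH atom = 10.
10 = 4(2) + 2, which satisfies Hückel's 4n+2 rule.

Aromatic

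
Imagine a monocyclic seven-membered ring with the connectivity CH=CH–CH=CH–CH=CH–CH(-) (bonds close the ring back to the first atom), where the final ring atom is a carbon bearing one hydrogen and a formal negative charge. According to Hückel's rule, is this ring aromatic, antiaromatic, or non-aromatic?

Antiaromatic

Check conjugation: every atom in a ring double bond is sp² and brings one electron to the p orbital; the carbanion's lone pair occupies the p orbital — every position has a p orbital, so the cyclic π system is continuous.
Counting π electrons: 3 × 2 = 6 from the double-bond units + 2 from the CH(-) atom = 8.
8 = 4(2); a planar, fully conjugated 4n system is antiaromatic.
(The species described is the cycloheptatrienyl anion.)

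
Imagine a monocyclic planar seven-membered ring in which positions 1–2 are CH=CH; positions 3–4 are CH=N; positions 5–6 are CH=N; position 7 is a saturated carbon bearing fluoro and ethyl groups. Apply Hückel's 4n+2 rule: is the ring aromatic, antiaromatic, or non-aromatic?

Non-aromatic

At the C(fluoro)(ethyl) position, that saturated carbon is sp³ and has no p orbital in the ring π system; the ring's p-orbital overlap is broken there.
Hückel's rule only applies to fully conjugated rings, so this one is simply non-aromatic.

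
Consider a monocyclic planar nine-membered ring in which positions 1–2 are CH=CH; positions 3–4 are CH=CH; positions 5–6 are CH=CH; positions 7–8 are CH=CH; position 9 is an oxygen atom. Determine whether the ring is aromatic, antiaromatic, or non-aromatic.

Aromatic

All ring atoms are sp² and supply a p orbital to the ring (each doubly-bonded ring atom is sp² with one p-orbital electron; the oxygen donates one lone pair from its p orbital); the conjugation is uninterrupted.
π-electron count: 4 × 2 = 8 from the double-bond units + 2 from the O atom = 10.
With 10 π electrons (n = 2), the Hückel 4n+2 condition holds.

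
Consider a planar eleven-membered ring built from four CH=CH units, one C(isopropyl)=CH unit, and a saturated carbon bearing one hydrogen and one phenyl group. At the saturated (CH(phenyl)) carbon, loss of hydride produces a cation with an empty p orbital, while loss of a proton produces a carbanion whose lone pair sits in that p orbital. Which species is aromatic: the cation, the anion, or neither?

The cation

In both ions every ring atom is sp² and contributes a p orbital, so both rings are fully conjugated.
Cation: 5 × 2 + 0 = 10 π electrons → 4(2)+2, aromatic.
Anion: 5 × 2 + 2 = 12 π electrons → 4(3), antiaromatic.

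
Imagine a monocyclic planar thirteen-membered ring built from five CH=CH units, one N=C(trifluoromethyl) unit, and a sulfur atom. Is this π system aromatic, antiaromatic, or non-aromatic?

Check conjugation: the double-bond atoms are sp², each contributing one p electron; the doubly-bonded nitrogens are pyridine-type — their lone pairs lie in the ring plane, leaving one electron in the p orbital; the sulfur donates one lone pair from its p orbital — every position has a p orbital, so the cyclic π system is continuous.
Adding the contributions, 6 × 2 = 12 from the double-bond units + 2 from the S atom = 14.
That gives a 4n+2 count (14, n = 3).

Aromatic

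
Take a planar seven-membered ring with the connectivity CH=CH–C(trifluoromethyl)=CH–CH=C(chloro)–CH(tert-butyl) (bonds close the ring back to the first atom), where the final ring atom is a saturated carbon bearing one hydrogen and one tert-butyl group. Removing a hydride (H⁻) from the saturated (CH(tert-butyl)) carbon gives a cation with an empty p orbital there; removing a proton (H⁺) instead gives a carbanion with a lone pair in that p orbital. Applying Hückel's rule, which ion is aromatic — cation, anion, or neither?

The cation

In both ions every ring atom is sp² and contributes a p orbital, so both rings are fully conjugated.
Cation: 3 × 2 + 0 = 6 π electrons → 4(1)+2, aromatic.
Anion: 3 × 2 + 2 = 8 π electrons → 4(2), antiaromatic.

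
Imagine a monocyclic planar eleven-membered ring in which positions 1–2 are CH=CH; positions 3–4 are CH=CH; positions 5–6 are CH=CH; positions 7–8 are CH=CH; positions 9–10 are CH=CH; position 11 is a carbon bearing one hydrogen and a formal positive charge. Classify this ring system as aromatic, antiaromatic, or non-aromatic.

Every ring atom contributes a p orbital perpendicular to the ring (the double-bond atoms are sp², each contributing one p electron; the carbocation has an empty p orbital), so the π system is cyclic and fully conjugated.
Adding the contributions, 5 × 2 = 10 from the double-bond units + 0 from the CH(+) atom = 10.
Since 10 = 4·2 + 2, the ring meets the 4n+2 criterion.

Aromatic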